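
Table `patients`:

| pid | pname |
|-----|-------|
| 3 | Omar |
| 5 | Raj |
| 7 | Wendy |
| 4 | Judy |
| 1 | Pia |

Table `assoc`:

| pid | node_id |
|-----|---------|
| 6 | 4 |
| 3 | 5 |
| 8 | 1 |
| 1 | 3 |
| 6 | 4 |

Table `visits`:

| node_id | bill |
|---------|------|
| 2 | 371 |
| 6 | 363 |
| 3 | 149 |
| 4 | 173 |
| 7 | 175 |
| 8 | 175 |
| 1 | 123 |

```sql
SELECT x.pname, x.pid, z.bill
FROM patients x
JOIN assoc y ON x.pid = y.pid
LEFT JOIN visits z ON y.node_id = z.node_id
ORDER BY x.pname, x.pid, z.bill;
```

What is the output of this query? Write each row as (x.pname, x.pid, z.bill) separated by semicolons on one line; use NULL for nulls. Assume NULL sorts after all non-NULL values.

(Omar, 3, NULL); (Pia, 1, 149)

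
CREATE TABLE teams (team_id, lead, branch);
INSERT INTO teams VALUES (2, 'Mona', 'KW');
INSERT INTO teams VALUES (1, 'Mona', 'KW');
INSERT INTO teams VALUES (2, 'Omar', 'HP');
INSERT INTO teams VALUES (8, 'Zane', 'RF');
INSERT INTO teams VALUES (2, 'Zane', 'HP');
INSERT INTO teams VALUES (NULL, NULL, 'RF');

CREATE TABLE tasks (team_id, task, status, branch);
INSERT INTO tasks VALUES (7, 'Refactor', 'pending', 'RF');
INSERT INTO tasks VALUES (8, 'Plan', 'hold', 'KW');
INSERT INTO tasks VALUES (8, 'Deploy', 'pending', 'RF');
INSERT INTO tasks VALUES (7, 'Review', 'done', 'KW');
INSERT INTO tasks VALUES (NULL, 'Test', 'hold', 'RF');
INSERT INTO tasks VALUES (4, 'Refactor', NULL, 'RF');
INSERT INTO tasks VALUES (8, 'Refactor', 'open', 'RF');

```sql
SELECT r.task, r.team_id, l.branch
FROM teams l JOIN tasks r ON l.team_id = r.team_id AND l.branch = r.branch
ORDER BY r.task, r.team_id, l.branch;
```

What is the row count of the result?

2

INNER JOIN keeps only pairs where the ON condition holds.
Matching on l.team_id = r.team_id AND l.branch = r.branch. A NULL in a compared column never satisfies the condition.
- l row (team_id=2, branch=KW): no match → dropped.
- l row (team_id=1, branch=KW): no match → dropped.
- l row (team_id=2, branch=HP): no match → dropped.
- l row (team_id=8, branch=RF): matches 2 r row(s) → 2 output row(s).
- l row (team_id=2, branch=HP): no match → dropped.
- l row (team_id=NULL, branch=RF): no match → dropped.
Total: 2 rows.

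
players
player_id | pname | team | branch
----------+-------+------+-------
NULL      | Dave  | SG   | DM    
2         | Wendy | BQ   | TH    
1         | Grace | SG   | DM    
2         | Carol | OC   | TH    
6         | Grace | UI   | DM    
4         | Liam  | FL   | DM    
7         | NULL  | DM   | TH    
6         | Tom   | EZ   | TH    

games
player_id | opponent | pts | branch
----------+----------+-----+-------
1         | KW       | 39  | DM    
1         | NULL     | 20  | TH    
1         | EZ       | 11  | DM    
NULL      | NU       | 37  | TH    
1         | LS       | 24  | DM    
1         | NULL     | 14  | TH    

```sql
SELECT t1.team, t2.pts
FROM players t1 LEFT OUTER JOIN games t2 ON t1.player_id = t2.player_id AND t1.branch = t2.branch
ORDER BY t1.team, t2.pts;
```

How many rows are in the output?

10

LEFT JOIN keeps every row from `players`; unmatched rows get NULL for `games`'s columns.
Matching on t1.player_id = t2.player_id AND t1.branch = t2.branch. A NULL in a compared column never satisfies the condition.
Matched pairs: 3; unmatched t1 rows kept: 7.
Total: 3 matched + 7 padded = 10 rows.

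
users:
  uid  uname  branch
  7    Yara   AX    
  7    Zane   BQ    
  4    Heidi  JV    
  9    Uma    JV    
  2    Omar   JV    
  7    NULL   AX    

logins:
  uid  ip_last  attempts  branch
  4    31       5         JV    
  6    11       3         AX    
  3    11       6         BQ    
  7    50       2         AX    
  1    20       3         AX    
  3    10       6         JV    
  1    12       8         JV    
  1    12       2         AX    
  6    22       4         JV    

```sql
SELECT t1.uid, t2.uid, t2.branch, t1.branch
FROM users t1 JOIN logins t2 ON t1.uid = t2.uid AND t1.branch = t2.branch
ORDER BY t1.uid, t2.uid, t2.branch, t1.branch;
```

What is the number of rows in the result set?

3

INNER JOIN keeps only pairs where the ON condition holds.
Matching on t1.uid = t2.uid AND t1.branch = t2.branch.
- t1 row (uid=7, branch=AX): matches 1 t2 row(s) → 1 output row(s).
- t1 row (uid=7, branch=BQ): no match → dropped.
- t1 row (uid=4, branch=JV): matches 1 t2 row(s) → 1 output row(s).
- t1 row (uid=9, branch=JV): no match → dropped.
- t1 row (uid=2, branch=JV): no match → dropped.
- t1 row (uid=7, branch=AX): matches 1 t2 row(s) → 1 output row(s).
Total: 3 rows.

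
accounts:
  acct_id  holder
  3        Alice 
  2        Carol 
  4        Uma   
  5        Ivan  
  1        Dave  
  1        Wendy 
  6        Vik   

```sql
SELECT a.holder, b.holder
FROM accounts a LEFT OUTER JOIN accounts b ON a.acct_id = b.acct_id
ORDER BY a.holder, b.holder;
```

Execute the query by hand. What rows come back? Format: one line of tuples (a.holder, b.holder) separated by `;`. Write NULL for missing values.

LEFT JOIN keeps every row from `accounts a`; unmatched rows get NULL for `accounts b`'s columns.
Matching on a.acct_id = b.acct_id.
Matched pairs: 9; unmatched a rows kept: 0.

(Alice, Alice); (Carol, Carol); (Dave, Dave); (Dave, Wendy); (Ivan, Ivan); (Uma, Uma); (Vik, Vik); (Wendy, Dave); (Wendy, Wendy)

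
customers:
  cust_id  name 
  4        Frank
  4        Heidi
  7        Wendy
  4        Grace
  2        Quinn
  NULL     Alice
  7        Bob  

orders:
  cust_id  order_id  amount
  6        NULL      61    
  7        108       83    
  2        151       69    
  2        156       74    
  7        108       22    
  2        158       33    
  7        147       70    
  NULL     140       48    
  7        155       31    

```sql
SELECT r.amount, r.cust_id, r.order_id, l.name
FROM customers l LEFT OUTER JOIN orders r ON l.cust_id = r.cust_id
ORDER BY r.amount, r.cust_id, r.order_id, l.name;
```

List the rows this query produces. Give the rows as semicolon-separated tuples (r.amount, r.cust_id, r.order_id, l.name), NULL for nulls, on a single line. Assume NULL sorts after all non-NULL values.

LEFT JOIN keeps every row from `customers`; unmatched rows get NULL for `orders`'s columns.
Matching on l.cust_id = r.cust_id. A NULL in a compared column never satisfies the condition.
- cust_id=4: no r row matches, row kept with r columns NULL.
- cust_id=4: no r row matches, row kept with r columns NULL.
- cust_id=7: 4 matching r row(s), so 4 row(s) emitted.
- cust_id=4: no r row matches, row kept with r columns NULL.
- cust_id=2: 3 matching r row(s), so 3 row(s) emitted.
- cust_id=NULL: no r row matches, row kept with r columns NULL.
- cust_id=7: 4 matching r row(s), so 4 row(s) emitted.

(22, 7, 108, Bob); (22, 7, 108, Wendy); (31, 7, 155, Bob); (31, 7, 155, Wendy); (33, 2, 158, Quinn); (69, 2, 151, Quinn); (70, 7, 147, Bob); (70, 7, 147, Wendy); (74, 2, 156, Quinn); (83, 7, 108, Bob); (83, 7, 108, Wendy); (NULL, NULL, NULL, Alice); (NULL, NULL, NULL, Frank); (NULL, NULL, NULL, Grace); (NULL, NULL, NULL, Heidi)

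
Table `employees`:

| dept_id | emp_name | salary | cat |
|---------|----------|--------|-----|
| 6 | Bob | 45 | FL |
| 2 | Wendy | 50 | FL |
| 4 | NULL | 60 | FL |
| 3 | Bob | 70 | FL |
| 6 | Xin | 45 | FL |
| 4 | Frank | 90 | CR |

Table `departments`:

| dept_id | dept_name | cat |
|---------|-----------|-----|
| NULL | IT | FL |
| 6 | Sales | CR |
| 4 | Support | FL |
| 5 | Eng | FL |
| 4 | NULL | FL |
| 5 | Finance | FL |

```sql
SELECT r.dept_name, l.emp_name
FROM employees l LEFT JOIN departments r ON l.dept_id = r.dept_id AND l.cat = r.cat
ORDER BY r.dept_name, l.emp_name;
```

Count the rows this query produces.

7

LEFT JOIN keeps every row from `employees`; unmatched rows get NULL for `departments`'s columns.
Matching on l.dept_id = r.dept_id AND l.cat = r.cat. A NULL in a compared column never satisfies the condition.
Matched pairs: 2; unmatched l rows kept: 5.
Total: 2 matched + 5 padded = 7 rows.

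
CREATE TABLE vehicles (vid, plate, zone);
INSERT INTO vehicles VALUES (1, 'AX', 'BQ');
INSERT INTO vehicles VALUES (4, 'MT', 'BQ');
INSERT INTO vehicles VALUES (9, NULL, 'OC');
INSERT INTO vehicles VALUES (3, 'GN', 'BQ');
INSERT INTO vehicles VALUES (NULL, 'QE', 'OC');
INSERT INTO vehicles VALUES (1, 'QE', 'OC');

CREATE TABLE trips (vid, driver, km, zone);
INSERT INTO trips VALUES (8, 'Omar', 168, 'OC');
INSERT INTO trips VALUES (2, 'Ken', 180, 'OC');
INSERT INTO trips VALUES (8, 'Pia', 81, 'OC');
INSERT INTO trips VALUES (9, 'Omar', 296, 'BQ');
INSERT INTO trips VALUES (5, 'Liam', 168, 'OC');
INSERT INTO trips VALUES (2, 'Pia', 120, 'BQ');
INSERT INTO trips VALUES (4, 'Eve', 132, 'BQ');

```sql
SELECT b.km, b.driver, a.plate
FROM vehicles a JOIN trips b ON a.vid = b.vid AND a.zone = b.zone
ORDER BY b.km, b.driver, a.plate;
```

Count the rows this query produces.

1

INNER JOIN keeps only pairs where the ON condition holds.
Matching on a.vid = b.vid AND a.zone = b.zone. A NULL in a compared column never satisfies the condition.
Matched pairs: 1.
Total: 1 rows.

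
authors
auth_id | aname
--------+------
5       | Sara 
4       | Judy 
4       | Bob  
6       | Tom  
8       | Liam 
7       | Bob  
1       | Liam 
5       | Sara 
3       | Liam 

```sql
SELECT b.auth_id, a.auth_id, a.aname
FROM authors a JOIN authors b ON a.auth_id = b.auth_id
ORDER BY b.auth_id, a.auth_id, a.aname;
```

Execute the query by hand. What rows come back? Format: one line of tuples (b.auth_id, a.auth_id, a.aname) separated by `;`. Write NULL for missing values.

(1, 1, Liam); (3, 3, Liam); (4, 4, Bob); (4, 4, Bob); (4, 4, Judy); (4, 4, Judy); (5, 5, Sara); (5, 5, Sara); (5, 5, Sara); (5, 5, Sara); (6, 6, Tom); (7, 7, Bob); (8, 8, Liam)

INNER JOIN keeps only pairs where the ON condition holds.
Matching on a.auth_id = b.auth_id.
- a (auth_id=5) pairs with 2 row(s) of b.
- a (auth_id=4) pairs with 2 row(s) of b.
- a (auth_id=4) pairs with 2 row(s) of b.
- a (auth_id=6) pairs with 1 row(s) of b.
- a (auth_id=8) pairs with 1 row(s) of b.
- a (auth_id=7) pairs with 1 row(s) of b.
- a (auth_id=1) pairs with 1 row(s) of b.
- a (auth_id=5) pairs with 2 row(s) of b.
- a (auth_id=3) pairs with 1 row(s) of b.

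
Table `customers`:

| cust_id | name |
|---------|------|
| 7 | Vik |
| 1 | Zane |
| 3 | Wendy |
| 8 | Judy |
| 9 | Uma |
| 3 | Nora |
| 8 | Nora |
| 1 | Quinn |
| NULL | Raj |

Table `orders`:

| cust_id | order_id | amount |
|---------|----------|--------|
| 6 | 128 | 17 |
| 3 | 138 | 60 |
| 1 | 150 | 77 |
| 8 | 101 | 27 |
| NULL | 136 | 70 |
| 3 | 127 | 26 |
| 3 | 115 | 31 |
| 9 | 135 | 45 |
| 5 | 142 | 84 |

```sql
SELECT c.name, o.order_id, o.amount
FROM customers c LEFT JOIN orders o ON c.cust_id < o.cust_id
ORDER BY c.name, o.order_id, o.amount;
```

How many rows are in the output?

LEFT JOIN keeps every row from `customers`; unmatched rows get NULL for `orders`'s columns.
Matching on c.cust_id < o.cust_id. A NULL in a compared column never satisfies the condition.
- c (cust_id=7) pairs with 2 row(s) of o.
- c (cust_id=1) pairs with 7 row(s) of o.
- c (cust_id=3) pairs with 4 row(s) of o.
- c (cust_id=8) pairs with 1 row(s) of o.
- c (cust_id=9) has no partner → padded with NULL.
- c (cust_id=3) pairs with 4 row(s) of o.
- c (cust_id=8) pairs with 1 row(s) of o.
- c (cust_id=1) pairs with 7 row(s) of o.
- c (cust_id=NULL) has no partner → padded with NULL.
Total: 26 matched + 2 padded = 28 rows.

28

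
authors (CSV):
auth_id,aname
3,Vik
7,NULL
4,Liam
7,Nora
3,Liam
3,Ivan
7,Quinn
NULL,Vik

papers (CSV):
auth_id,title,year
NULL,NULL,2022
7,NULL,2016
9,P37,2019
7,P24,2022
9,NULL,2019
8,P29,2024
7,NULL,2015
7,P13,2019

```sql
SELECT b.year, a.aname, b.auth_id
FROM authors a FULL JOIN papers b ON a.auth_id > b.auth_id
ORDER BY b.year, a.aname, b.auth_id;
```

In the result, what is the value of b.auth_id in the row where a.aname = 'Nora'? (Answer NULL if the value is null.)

FULL OUTER JOIN keeps every row from both sides; unmatched rows get NULL for the other side's columns.
Matching on a.auth_id > b.auth_id. A NULL in a compared column never satisfies the condition.
- auth_id=3: no b row matches, row kept with b columns NULL.
- auth_id=7: no b row matches, row kept with b columns NULL.
- auth_id=4: no b row matches, row kept with b columns NULL.
- auth_id=7: no b row matches, row kept with b columns NULL.
- auth_id=3: no b row matches, row kept with b columns NULL.
- auth_id=3: no b row matches, row kept with b columns NULL.
- auth_id=7: no b row matches, row kept with b columns NULL.
- auth_id=NULL: no b row matches, row kept with b columns NULL.
- plus 8 unmatched b row(s), each kept with NULL a columns.

NULL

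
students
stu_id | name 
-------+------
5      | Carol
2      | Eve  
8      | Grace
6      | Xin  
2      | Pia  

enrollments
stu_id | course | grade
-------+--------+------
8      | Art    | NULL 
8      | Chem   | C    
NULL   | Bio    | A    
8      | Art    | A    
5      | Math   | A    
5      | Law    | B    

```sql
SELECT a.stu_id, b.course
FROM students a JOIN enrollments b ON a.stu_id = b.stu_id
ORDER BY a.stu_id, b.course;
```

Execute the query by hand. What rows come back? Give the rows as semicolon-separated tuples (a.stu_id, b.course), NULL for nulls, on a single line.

INNER JOIN keeps only pairs where the ON condition holds.
Matching on a.stu_id = b.stu_id. A NULL in a compared column never satisfies the condition.
Matched pairs: 5.

(5, Law); (5, Math); (8, Art); (8, Art); (8, Chem)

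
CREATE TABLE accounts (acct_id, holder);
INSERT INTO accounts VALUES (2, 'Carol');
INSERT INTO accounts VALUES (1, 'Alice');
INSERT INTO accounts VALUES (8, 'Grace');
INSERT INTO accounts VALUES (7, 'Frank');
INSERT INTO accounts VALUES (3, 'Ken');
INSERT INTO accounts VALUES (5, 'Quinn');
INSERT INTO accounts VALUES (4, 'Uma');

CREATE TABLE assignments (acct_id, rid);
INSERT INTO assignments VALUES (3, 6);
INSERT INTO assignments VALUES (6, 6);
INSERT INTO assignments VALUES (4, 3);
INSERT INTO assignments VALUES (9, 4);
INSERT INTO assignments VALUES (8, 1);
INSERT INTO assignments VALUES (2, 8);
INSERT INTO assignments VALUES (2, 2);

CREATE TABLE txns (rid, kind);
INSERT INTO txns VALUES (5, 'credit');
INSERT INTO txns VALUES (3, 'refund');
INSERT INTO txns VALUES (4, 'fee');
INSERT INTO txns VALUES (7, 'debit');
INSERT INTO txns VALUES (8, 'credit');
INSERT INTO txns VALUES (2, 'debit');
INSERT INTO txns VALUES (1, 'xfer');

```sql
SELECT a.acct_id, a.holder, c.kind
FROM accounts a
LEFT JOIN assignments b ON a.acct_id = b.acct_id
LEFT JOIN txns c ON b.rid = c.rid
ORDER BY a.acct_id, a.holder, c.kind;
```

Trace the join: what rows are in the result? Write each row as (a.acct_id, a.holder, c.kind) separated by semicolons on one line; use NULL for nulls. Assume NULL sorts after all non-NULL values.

(1, Alice, NULL); (2, Carol, credit); (2, Carol, debit); (3, Ken, NULL); (4, Uma, refund); (5, Quinn, NULL); (7, Frank, NULL); (8, Grace, xfer)

Evaluate left to right. First `accounts a LEFT JOIN assignments b` on acct_id: 8 row(s).
Then LEFT JOIN `txns c` on rid: each of those 8 rows is kept; rows whose b.rid has no match in c get NULL for c's columns.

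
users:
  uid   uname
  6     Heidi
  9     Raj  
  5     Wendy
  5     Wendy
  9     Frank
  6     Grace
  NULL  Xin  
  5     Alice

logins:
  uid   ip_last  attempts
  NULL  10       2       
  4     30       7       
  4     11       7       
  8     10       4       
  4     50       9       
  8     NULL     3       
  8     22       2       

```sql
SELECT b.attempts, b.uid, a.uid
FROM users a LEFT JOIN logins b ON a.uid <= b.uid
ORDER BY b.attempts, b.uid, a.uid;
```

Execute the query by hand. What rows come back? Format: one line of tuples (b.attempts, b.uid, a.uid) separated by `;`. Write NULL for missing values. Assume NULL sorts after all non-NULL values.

(2, 8, 5); (2, 8, 5); (2, 8, 5); (2, 8, 6); (2, 8, 6); (3, 8, 5); (3, 8, 5); (3, 8, 5); (3, 8, 6); (3, 8, 6); (4, 8, 5); (4, 8, 5); (4, 8, 5); (4, 8, 6); (4, 8, 6); (NULL, NULL, 9); (NULL, NULL, 9); (NULL, NULL, NULL)

LEFT JOIN keeps every row from `users`; unmatched rows get NULL for `logins`'s columns.
Matching on a.uid <= b.uid. A NULL in a compared column never satisfies the condition.
Matched pairs: 15; unmatched a rows kept: 3.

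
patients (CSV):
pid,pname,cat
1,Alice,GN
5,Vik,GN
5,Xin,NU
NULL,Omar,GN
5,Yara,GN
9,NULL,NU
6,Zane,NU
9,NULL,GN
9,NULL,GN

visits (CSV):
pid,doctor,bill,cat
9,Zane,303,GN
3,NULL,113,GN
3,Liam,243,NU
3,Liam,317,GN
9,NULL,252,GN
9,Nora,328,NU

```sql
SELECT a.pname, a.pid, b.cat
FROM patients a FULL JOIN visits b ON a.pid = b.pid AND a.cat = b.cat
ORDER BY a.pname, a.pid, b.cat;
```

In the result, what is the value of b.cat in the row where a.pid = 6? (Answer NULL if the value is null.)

FULL OUTER JOIN keeps every row from both sides; unmatched rows get NULL for the other side's columns.
Matching on a.pid = b.pid AND a.cat = b.cat. A NULL in a compared column never satisfies the condition.
- a[0] pid=1, cat=GN → no match; kept with NULLs on the b side.
- a[1] pid=5, cat=GN → no match; kept with NULLs on the b side.
- a[2] pid=5, cat=NU → no match; kept with NULLs on the b side.
- a[3] pid=NULL, cat=GN → no match; kept with NULLs on the b side.
- a[4] pid=5, cat=GN → no match; kept with NULLs on the b side.
- a[5] pid=9, cat=NU → 1 match(es) in b → 1 row(s).
- a[6] pid=6, cat=NU → no match; kept with NULLs on the b side.
- a[7] pid=9, cat=GN → 2 match(es) in b → 2 row(s).
- a[8] pid=9, cat=GN → 2 match(es) in b → 2 row(s).
- 3 b row(s) had no a match → kept, a columns NULL.

NULL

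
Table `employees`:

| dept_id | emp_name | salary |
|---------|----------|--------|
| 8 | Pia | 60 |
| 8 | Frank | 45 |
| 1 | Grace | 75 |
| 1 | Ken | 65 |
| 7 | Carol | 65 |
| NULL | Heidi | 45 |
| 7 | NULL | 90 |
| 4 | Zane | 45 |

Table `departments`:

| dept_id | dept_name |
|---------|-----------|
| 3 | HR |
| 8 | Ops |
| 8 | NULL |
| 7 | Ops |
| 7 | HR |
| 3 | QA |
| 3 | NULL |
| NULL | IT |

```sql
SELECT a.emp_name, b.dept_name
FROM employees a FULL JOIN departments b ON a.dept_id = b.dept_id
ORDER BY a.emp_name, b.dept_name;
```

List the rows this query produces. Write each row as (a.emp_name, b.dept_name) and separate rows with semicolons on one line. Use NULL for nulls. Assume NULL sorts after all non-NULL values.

FULL OUTER JOIN keeps every row from both sides; unmatched rows get NULL for the other side's columns.
Matching on a.dept_id = b.dept_id. A NULL in a compared column never satisfies the condition.
Matched pairs: 8; unmatched a rows kept: 4; unmatched b rows kept: 4.

(Carol, HR); (Carol, Ops); (Frank, Ops); (Frank, NULL); (Grace, NULL); (Heidi, NULL); (Ken, NULL); (Pia, Ops); (Pia, NULL); (Zane, NULL); (NULL, HR); (NULL, HR); (NULL, IT); (NULL, Ops); (NULL, QA); (NULL, NULL)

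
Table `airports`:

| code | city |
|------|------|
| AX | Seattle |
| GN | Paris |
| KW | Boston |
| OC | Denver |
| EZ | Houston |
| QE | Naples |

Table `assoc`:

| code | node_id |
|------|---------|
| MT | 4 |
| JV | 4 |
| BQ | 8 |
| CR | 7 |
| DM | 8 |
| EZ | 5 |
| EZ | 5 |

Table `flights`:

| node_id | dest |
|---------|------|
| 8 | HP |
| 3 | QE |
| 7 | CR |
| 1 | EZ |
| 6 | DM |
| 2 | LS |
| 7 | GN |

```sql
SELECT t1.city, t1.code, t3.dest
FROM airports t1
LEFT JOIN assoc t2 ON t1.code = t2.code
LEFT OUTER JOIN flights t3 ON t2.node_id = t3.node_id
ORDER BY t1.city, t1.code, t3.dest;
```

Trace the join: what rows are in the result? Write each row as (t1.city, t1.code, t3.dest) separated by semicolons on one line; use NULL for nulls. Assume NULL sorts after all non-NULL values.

(Boston, KW, NULL); (Denver, OC, NULL); (Houston, EZ, NULL); (Houston, EZ, NULL); (Naples, QE, NULL); (Paris, GN, NULL); (Seattle, AX, NULL)

Evaluate left to right. First `airports t1 LEFT JOIN assoc t2` on code: 7 row(s).
Then LEFT JOIN `flights t3` on node_id: each of those 7 rows is kept; rows whose t2.node_id has no match in t3 get NULL for t3's columns.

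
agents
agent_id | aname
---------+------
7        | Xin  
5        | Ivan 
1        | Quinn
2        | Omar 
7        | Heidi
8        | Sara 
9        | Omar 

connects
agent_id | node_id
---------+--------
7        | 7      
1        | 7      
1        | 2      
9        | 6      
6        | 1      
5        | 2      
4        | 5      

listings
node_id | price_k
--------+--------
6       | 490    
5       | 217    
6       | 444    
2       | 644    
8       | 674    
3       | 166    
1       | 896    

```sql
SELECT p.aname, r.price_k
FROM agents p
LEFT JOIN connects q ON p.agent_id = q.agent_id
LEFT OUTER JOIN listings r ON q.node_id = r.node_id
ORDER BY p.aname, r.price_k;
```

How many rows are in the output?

Joins associate left-to-right: agents LEFT JOIN connects on agent_id gives 8 intermediate row(s).
Then LEFT JOIN `listings r` on node_id: each of those 8 rows is kept; rows whose q.node_id has no match in r get NULL for r's columns.
Result: 9 row(s).

9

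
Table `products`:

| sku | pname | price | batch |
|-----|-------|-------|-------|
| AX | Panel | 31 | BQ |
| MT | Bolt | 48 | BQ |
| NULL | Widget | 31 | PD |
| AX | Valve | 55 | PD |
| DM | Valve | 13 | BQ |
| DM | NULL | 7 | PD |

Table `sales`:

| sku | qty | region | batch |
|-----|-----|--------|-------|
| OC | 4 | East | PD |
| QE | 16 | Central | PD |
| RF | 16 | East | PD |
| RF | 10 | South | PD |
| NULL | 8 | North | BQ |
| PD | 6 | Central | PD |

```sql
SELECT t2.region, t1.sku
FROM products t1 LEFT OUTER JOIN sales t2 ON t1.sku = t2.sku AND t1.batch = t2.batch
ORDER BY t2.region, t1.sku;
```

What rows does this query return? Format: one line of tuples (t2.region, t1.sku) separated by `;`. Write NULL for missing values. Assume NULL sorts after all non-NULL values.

(NULL, AX); (NULL, AX); (NULL, DM); (NULL, DM); (NULL, MT); (NULL, NULL)

LEFT JOIN keeps every row from `products`; unmatched rows get NULL for `sales`'s columns.
Matching on t1.sku = t2.sku AND t1.batch = t2.batch. A NULL in a compared column never satisfies the condition.
- t1 row (sku=AX, batch=BQ): no match → kept, t2 columns NULL.
- t1 row (sku=MT, batch=BQ): no match → kept, t2 columns NULL.
- t1 row (sku=NULL, batch=PD): no match → kept, t2 columns NULL.
- t1 row (sku=AX, batch=PD): no match → kept, t2 columns NULL.
- t1 row (sku=DM, batch=BQ): no match → kept, t2 columns NULL.
- t1 row (sku=DM, batch=PD): no match → kept, t2 columns NULL.
After projecting and ordering:
t2.region | t1.sku
NULL | AX
NULL | AX
NULL | DM
NULL | DM
NULL | MT
NULL | NULL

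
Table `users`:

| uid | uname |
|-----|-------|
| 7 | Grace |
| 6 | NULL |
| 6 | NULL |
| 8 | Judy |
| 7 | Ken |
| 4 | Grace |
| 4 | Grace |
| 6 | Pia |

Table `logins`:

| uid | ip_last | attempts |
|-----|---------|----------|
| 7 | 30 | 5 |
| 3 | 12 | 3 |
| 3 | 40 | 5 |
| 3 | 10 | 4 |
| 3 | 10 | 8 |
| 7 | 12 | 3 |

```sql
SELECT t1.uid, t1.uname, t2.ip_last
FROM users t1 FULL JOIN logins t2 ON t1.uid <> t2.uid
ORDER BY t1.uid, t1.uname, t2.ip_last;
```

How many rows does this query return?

FULL OUTER JOIN keeps every row from both sides; unmatched rows get NULL for the other side's columns.
Matching on t1.uid <> t2.uid.
Matched pairs: 44; unmatched t1 rows kept: 0; unmatched t2 rows kept: 0.
Total: 44 rows.

44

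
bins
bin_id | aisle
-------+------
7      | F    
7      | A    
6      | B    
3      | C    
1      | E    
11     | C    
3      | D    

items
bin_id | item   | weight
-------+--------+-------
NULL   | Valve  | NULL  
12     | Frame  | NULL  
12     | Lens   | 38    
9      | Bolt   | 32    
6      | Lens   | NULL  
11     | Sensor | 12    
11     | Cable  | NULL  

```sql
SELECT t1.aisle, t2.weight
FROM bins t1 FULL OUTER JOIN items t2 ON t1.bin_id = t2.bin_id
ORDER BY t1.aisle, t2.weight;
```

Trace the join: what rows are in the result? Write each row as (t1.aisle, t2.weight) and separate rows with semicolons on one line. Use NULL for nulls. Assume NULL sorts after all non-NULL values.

FULL OUTER JOIN keeps every row from both sides; unmatched rows get NULL for the other side's columns.
Matching on t1.bin_id = t2.bin_id. A NULL in a compared column never satisfies the condition.
- t1 row (bin_id=7): no match → kept, t2 columns NULL.
- t1 row (bin_id=7): no match → kept, t2 columns NULL.
- t1 row (bin_id=6): matches 1 t2 row(s) → 1 output row(s).
- t1 row (bin_id=3): no match → kept, t2 columns NULL.
- t1 row (bin_id=1): no match → kept, t2 columns NULL.
- t1 row (bin_id=11): matches 2 t2 row(s) → 2 output row(s).
- t1 row (bin_id=3): no match → kept, t2 columns NULL.
- 4 t2 row(s) had no t1 match → kept, t1 columns NULL.

(A, NULL); (B, NULL); (C, 12); (C, NULL); (C, NULL); (D, NULL); (E, NULL); (F, NULL); (NULL, 32); (NULL, 38); (NULL, NULL); (NULL, NULL)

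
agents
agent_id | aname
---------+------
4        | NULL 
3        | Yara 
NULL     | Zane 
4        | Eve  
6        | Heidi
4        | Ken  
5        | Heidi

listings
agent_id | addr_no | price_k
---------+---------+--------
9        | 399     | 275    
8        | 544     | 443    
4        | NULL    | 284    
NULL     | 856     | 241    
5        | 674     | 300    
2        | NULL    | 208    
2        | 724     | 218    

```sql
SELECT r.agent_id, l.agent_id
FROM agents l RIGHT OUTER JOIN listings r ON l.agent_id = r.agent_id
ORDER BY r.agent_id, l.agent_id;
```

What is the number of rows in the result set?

9

RIGHT JOIN keeps every row from `listings`; unmatched rows get NULL for `agents`'s columns.
Matching on l.agent_id = r.agent_id. A NULL in a compared column never satisfies the condition.
- l[0] agent_id=4 → 1 match(es) in r → 1 row(s).
- l[1] agent_id=3 → no match.
- l[2] agent_id=NULL → no match.
- l[3] agent_id=4 → 1 match(es) in r → 1 row(s).
- l[4] agent_id=6 → no match.
- l[5] agent_id=4 → 1 match(es) in r → 1 row(s).
- l[6] agent_id=5 → 1 match(es) in r → 1 row(s).
- 5 row(s) from r found no l partner → padded with NULL.
Total: 4 matched + 5 padded = 9 rows.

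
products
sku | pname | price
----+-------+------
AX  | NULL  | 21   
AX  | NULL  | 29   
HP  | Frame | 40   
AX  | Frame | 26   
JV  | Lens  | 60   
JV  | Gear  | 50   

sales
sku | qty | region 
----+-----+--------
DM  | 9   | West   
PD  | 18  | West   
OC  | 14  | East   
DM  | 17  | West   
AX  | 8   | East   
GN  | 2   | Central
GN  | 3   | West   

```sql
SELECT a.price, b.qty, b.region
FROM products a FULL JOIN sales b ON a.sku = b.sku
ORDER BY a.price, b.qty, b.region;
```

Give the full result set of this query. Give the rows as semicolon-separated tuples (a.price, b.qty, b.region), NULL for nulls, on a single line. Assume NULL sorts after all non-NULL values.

FULL OUTER JOIN keeps every row from both sides; unmatched rows get NULL for the other side's columns.
Matching on a.sku = b.sku.
Matched pairs: 3; unmatched a rows kept: 3; unmatched b rows kept: 6.

(21, 8, East); (26, 8, East); (29, 8, East); (40, NULL, NULL); (50, NULL, NULL); (60, NULL, NULL); (NULL, 2, Central); (NULL, 3, West); (NULL, 9, West); (NULL, 14, East); (NULL, 17, West); (NULL, 18, West)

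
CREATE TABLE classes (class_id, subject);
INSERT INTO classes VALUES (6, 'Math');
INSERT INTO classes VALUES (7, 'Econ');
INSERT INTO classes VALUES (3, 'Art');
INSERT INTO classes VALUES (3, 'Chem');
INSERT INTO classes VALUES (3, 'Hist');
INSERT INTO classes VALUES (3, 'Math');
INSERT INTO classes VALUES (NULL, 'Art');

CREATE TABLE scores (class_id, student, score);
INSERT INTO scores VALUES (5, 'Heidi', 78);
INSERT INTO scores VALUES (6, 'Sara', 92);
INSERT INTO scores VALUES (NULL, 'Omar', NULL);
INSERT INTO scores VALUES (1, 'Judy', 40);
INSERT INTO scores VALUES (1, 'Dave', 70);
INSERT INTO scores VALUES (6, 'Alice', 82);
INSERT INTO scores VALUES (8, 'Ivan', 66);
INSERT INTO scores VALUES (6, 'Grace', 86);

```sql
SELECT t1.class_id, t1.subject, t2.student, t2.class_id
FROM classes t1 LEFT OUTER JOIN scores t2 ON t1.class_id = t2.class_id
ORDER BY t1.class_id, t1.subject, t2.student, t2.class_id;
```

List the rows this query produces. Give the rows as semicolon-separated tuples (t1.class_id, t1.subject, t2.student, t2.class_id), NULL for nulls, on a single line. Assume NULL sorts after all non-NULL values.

LEFT JOIN keeps every row from `classes`; unmatched rows get NULL for `scores`'s columns.
Matching on t1.class_id = t2.class_id. A NULL in a compared column never satisfies the condition.
Matched pairs: 3; unmatched t1 rows kept: 6.

(3, Art, NULL, NULL); (3, Chem, NULL, NULL); (3, Hist, NULL, NULL); (3, Math, NULL, NULL); (6, Math, Alice, 6); (6, Math, Grace, 6); (6, Math, Sara, 6); (7, Econ, NULL, NULL); (NULL, Art, NULL, NULL)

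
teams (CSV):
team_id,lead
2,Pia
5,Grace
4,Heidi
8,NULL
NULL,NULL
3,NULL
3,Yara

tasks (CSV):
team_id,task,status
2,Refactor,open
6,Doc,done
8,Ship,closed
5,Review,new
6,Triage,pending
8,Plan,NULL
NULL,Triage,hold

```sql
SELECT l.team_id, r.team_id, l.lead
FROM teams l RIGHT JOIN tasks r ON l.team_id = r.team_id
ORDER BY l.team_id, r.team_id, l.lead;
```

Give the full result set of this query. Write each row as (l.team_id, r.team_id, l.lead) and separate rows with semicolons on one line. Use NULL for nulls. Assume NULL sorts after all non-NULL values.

RIGHT JOIN keeps every row from `tasks`; unmatched rows get NULL for `teams`'s columns.
Matching on l.team_id = r.team_id. A NULL in a compared column never satisfies the condition.
- l (team_id=2) pairs with 1 row(s) of r.
- l (team_id=5) pairs with 1 row(s) of r.
- l (team_id=4) has no partner in r.
- l (team_id=8) pairs with 2 row(s) of r.
- l (team_id=NULL) has no partner in r.
- l (team_id=3) has no partner in r.
- l (team_id=3) has no partner in r.
- 3 row(s) from r found no l partner → padded with NULL.
After projecting and ordering:
l.team_id | r.team_id | l.lead
2 | 2 | Pia
5 | 5 | Grace
8 | 8 | NULL
8 | 8 | NULL
NULL | 6 | NULL
NULL | 6 | NULL
NULL | NULL | NULL

(2, 2, Pia); (5, 5, Grace); (8, 8, NULL); (8, 8, NULL); (NULL, 6, NULL); (NULL, 6, NULL); (NULL, NULL, NULL)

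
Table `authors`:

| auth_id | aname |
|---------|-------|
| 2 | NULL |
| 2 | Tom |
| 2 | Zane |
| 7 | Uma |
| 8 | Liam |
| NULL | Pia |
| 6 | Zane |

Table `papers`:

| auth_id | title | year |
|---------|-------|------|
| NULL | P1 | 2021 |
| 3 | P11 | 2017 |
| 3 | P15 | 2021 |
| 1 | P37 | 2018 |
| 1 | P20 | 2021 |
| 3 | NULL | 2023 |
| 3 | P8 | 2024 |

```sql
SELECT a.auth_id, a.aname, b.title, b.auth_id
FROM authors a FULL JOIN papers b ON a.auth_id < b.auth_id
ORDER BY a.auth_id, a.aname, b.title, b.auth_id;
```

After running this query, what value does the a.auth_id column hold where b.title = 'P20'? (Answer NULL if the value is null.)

FULL OUTER JOIN keeps every row from both sides; unmatched rows get NULL for the other side's columns.
Matching on a.auth_id < b.auth_id. A NULL in a compared column never satisfies the condition.
- a[0] auth_id=2 → 4 match(es) in b → 4 row(s).
- a[1] auth_id=2 → 4 match(es) in b → 4 row(s).
- a[2] auth_id=2 → 4 match(es) in b → 4 row(s).
- a[3] auth_id=7 → no match; kept with NULLs on the b side.
- a[4] auth_id=8 → no match; kept with NULLs on the b side.
- a[5] auth_id=NULL → no match; kept with NULLs on the b side.
- a[6] auth_id=6 → no match; kept with NULLs on the b side.
- 3 b row(s) had no a match → kept, a columns NULL.

NULL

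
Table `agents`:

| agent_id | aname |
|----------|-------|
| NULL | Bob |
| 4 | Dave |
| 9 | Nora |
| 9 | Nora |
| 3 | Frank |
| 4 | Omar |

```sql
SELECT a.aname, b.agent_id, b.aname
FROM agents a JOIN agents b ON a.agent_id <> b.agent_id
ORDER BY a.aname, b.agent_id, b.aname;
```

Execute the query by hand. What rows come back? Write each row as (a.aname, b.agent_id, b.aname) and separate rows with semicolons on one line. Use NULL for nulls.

(Dave, 3, Frank); (Dave, 9, Nora); (Dave, 9, Nora); (Frank, 4, Dave); (Frank, 4, Omar); (Frank, 9, Nora); (Frank, 9, Nora); (Nora, 3, Frank); (Nora, 3, Frank); (Nora, 4, Dave); (Nora, 4, Dave); (Nora, 4, Omar); (Nora, 4, Omar); (Omar, 3, Frank); (Omar, 9, Nora); (Omar, 9, Nora)

INNER JOIN keeps only pairs where the ON condition holds.
Matching on a.agent_id <> b.agent_id. A NULL in a compared column never satisfies the condition.
- a row (agent_id=NULL): no match → dropped.
- a row (agent_id=4): matches 3 b row(s) → 3 output row(s).
- a row (agent_id=9): matches 3 b row(s) → 3 output row(s).
- a row (agent_id=9): matches 3 b row(s) → 3 output row(s).
- a row (agent_id=3): matches 4 b row(s) → 4 output row(s).
- a row (agent_id=4): matches 3 b row(s) → 3 output row(s).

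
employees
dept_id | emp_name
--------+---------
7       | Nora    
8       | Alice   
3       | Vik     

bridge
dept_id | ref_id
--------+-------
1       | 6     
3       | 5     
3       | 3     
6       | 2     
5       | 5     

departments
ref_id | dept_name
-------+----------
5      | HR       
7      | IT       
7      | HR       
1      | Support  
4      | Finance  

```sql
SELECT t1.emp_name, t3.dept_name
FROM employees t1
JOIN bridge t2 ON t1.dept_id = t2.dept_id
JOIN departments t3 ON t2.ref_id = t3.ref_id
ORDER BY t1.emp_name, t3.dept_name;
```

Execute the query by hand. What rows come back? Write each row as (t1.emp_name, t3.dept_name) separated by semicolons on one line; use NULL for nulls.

Evaluate left to right. First `employees t1 INNER JOIN bridge t2` on dept_id: 2 row(s).
Then INNER JOIN `departments t3` on ref_id: keep only rows whose t2.ref_id appears in t3.

(Vik, HR)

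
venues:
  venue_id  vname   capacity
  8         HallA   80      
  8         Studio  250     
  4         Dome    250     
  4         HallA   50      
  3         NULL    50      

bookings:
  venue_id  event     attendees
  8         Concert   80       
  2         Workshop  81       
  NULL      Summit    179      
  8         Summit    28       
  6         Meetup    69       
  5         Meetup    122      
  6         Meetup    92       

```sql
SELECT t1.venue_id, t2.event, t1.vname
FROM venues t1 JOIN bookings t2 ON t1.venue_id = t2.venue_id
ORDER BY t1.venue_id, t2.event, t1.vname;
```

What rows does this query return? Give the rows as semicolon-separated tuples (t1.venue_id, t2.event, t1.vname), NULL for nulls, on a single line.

(8, Concert, HallA); (8, Concert, Studio); (8, Summit, HallA); (8, Summit, Studio)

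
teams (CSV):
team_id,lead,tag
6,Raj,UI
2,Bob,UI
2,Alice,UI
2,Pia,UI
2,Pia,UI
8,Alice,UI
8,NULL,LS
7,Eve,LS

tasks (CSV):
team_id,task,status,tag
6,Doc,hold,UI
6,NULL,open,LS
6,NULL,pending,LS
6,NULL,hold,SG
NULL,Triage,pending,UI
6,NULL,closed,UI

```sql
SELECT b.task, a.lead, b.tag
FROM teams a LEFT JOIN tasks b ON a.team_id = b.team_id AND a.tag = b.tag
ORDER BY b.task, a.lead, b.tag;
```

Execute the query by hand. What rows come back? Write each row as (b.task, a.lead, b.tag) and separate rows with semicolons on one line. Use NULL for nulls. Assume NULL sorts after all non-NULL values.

LEFT JOIN keeps every row from `teams`; unmatched rows get NULL for `tasks`'s columns.
Matching on a.team_id = b.team_id AND a.tag = b.tag. A NULL in a compared column never satisfies the condition.
- a[0] team_id=6, tag=UI → 2 match(es) in b → 2 row(s).
- a[1] team_id=2, tag=UI → no match; kept with NULLs on the b side.
- a[2] team_id=2, tag=UI → no match; kept with NULLs on the b side.
- a[3] team_id=2, tag=UI → no match; kept with NULLs on the b side.
- a[4] team_id=2, tag=UI → no match; kept with NULLs on the b side.
- a[5] team_id=8, tag=UI → no match; kept with NULLs on the b side.
- a[6] team_id=8, tag=LS → no match; kept with NULLs on the b side.
- a[7] team_id=7, tag=LS → no match; kept with NULLs on the b side.
After projecting and ordering:
b.task | a.lead | b.tag
Doc | Raj | UI
NULL | Alice | NULL
NULL | Alice | NULL
NULL | Bob | NULL
NULL | Eve | NULL
NULL | Pia | NULL
NULL | Pia | NULL
NULL | Raj | UI
NULL | NULL | NULL

(Doc, Raj, UI); (NULL, Alice, NULL); (NULL, Alice, NULL); (NULL, Bob, NULL); (NULL, Eve, NULL); (NULL, Pia, NULL); (NULL, Pia, NULL); (NULL, Raj, UI); (NULL, NULL, NULL)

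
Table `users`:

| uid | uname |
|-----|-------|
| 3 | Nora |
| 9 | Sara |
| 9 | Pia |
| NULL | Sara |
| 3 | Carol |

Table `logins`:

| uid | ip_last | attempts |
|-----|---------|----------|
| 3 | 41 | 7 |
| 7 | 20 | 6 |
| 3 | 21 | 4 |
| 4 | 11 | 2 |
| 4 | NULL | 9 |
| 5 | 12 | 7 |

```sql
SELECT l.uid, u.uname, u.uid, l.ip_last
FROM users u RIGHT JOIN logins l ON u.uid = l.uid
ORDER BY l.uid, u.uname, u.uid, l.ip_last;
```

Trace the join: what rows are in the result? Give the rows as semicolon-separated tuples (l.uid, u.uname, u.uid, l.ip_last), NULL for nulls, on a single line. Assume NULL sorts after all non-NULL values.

RIGHT JOIN keeps every row from `logins`; unmatched rows get NULL for `users`'s columns.
Matching on u.uid = l.uid. A NULL in a compared column never satisfies the condition.
Matched pairs: 4; unmatched l rows kept: 4.

(3, Carol, 3, 21); (3, Carol, 3, 41); (3, Nora, 3, 21); (3, Nora, 3, 41); (4, NULL, NULL, 11); (4, NULL, NULL, NULL); (5, NULL, NULL, 12); (7, NULL, NULL, 20)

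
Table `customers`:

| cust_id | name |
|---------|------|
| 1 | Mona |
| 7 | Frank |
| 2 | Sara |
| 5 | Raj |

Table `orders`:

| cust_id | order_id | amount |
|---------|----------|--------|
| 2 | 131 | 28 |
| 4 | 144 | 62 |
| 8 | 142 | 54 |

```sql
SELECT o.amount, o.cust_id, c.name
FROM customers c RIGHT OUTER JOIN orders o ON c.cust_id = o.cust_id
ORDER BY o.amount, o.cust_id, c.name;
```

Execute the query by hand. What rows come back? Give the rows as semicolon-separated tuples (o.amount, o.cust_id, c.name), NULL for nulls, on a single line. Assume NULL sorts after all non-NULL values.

(28, 2, Sara); (54, 8, NULL); (62, 4, NULL)

RIGHT JOIN keeps every row from `orders`; unmatched rows get NULL for `customers`'s columns.
Matching on c.cust_id = o.cust_id.
- c[0] cust_id=1 → no match.
- c[1] cust_id=7 → no match.
- c[2] cust_id=2 → 1 match(es) in o → 1 row(s).
- c[3] cust_id=5 → no match.
- 2 o row(s) had no c match → kept, c columns NULL.
After projecting and ordering:
o.amount | o.cust_id | c.name
28 | 2 | Sara
54 | 8 | NULL
62 | 4 | NULL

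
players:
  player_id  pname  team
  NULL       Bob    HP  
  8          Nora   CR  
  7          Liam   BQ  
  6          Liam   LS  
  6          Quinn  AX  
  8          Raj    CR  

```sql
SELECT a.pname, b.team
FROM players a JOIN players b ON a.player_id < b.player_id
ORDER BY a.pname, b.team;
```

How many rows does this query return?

INNER JOIN keeps only pairs where the ON condition holds.
Matching on a.player_id < b.player_id. A NULL in a compared column never satisfies the condition.
Matched pairs: 8.
Total: 8 rows.

8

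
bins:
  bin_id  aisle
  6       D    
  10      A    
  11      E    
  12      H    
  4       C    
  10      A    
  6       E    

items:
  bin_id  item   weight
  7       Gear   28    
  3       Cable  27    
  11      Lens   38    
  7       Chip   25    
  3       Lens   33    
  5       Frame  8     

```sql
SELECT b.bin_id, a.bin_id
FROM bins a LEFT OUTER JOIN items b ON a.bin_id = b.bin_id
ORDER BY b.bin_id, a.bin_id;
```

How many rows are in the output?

LEFT JOIN keeps every row from `bins`; unmatched rows get NULL for `items`'s columns.
Matching on a.bin_id = b.bin_id.
Matched pairs: 1; unmatched a rows kept: 6.
Total: 1 matched + 6 padded = 7 rows.

7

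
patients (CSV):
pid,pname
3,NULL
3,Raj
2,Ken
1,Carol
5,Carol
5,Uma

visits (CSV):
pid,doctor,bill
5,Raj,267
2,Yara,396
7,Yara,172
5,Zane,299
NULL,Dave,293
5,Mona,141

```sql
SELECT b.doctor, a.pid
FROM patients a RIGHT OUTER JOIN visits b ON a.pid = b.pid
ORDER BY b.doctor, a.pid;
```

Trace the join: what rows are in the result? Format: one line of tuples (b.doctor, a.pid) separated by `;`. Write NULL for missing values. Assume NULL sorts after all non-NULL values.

(Dave, NULL); (Mona, 5); (Mona, 5); (Raj, 5); (Raj, 5); (Yara, 2); (Yara, NULL); (Zane, 5); (Zane, 5)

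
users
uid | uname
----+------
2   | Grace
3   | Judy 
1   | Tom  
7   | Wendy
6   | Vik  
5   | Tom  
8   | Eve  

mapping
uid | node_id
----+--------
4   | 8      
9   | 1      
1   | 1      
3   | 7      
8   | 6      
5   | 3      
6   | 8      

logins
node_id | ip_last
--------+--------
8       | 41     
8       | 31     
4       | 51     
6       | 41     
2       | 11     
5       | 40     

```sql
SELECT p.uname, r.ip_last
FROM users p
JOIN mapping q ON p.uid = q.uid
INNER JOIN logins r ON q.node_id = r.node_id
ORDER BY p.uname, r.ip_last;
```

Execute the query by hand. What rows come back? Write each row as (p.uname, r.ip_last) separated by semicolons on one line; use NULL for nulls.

(Eve, 41); (Vik, 31); (Vik, 41)

Step 1 — p INNER JOIN q on uid → 5 row(s).
Then INNER JOIN `logins r` on node_id: keep only rows whose q.node_id appears in r.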